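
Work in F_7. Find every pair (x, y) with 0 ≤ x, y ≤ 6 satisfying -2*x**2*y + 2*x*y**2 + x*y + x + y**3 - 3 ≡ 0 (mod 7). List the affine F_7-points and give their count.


Affine F_7-points: {(1, 1), (1, 5), (1, 6), (3, 0), (5, 6), (6, 5)}; count = 6.

For each of the 49 pairs (x, y) ∈ F_7², evaluate f(x, y) mod 7. Record the zeros.
  x = 0: [0↦4, 1↦5, 2↦5, 3↦3, 4↦5, 5↦3, 6↦3]  zeros at y ∈ ∅
  x = 1: [0↦5, 1↦0, 2↦5, 3↦5, 4↦6, 5↦0, 6↦0]  zeros at y ∈ {1, 5, 6}
  x = 2: [0↦6, 1↦5, 2↦4, 3↦2, 4↦5, 5↦5, 6↦1]  zeros at y ∈ ∅
  x = 3: [0↦0, 1↦6, 2↦2, 3↦1, 4↦2, 5↦4, 6↦6]  zeros at y ∈ {0}
  x = 4: [0↦1, 1↦3, 2↦6, 3↦2, 4↦4, 5↦4, 6↦1]  zeros at y ∈ ∅
  x = 5: [0↦2, 1↦3, 2↦2, 3↦5, 4↦4, 5↦5, 6↦0]  zeros at y ∈ {6}
  x = 6: [0↦3, 1↦6, 2↦4, 3↦3, 4↦2, 5↦0, 6↦3]  zeros at y ∈ {5}
Collecting zeros: affine points = {(1, 1), (1, 5), (1, 6), (3, 0), (5, 6), (6, 5)}.
Total count |C(F_7)_aff| = 6.


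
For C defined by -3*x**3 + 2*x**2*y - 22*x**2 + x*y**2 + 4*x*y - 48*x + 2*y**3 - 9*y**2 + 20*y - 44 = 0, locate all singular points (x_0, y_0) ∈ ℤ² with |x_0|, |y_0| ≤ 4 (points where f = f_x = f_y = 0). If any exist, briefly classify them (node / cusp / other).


Singular points: {(-2, 2)}; classification: cusp.

Compute partial derivatives:
  f_x = -9*x**2 + 4*x*y - 44*x + y**2 + 4*y - 48.
  f_y = 2*x**2 + 2*x*y + 4*x + 6*y**2 - 18*y + 20.
Scan x_0 ∈ {−4, ..., 4}. For each x_0, f_y(x_0, y) is a polynomial in y; find its integer roots y ∈ {−4, ..., 4}, then test f_x and f at those candidates.
  x = -4: f_y(-4, y) = 6*y**2 - 26*y + 36; no integer root y with |y| ≤ 4.
  x = -3: f_y(-3, y) = 6*y**2 - 24*y + 26; no integer root y with |y| ≤ 4.
  x = -2: f_y(-2, y) = 6*y**2 - 22*y + 20; vanishes at y ∈ {2}. (-2, 2): f_x = 0, f = 0 — SINGULAR.
  x = -1: f_y(-1, y) = 6*y**2 - 20*y + 18; no integer root y with |y| ≤ 4.
  x = 0: f_y(0, y) = 6*y**2 - 18*y + 20; no integer root y with |y| ≤ 4.
  x = 1: f_y(1, y) = 6*y**2 - 16*y + 26; no integer root y with |y| ≤ 4.
  x = 2: f_y(2, y) = 6*y**2 - 14*y + 36; no integer root y with |y| ≤ 4.
  x = 3: f_y(3, y) = 6*y**2 - 12*y + 50; no integer root y with |y| ≤ 4.
  x = 4: f_y(4, y) = 6*y**2 - 10*y + 68; no integer root y with |y| ≤ 4.
Only singular point on the grid: (-2, 2).
Classify: substitute x = -2 + u, y = 2 + v and expand: f = -3*u**3 + 2*u**2*v + u*v**2 + 2*v**3 + v**2.
No constant or linear terms (consistent with a singular point). Quadratic part: v**2. Cubic part: -3*u**3 + 2*u**2*v + u*v**2 + 2*v**3.
The quadratic part v**2 is a perfect square, so there is a single (double) tangent line v = 0, i.e. y = 2. Restricting the cubic part to that line (v = 0) leaves -3*u**3 ≠ 0, so f is not divisible by v and the branch is v² ≈ 3*u**3 to lowest order — this is a cusp.
Classification: cusp.


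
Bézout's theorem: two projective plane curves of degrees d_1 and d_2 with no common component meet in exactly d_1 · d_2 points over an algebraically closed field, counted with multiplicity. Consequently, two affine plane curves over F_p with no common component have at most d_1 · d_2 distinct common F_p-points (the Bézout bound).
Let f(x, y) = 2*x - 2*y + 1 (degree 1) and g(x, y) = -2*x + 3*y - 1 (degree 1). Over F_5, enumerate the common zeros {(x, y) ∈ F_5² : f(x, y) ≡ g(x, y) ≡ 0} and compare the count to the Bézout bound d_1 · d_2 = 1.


Common zeros: {(2, 0)}; count = 1; Bézout bound = 1.

deg(f) = 1, deg(g) = 1, so Bézout bound = 1.
Scan x ∈ F_5. For each x, list the y ∈ F_5 with f(x, y) ≡ 0 and those with g(x, y) ≡ 0 (mod 5); the common zeros in that column are the intersection.
  x = 0: f ≡ 0 at y ∈ {3}; g ≡ 0 at y ∈ {2}; common: ∅.
  x = 1: f ≡ 0 at y ∈ {4}; g ≡ 0 at y ∈ {1}; common: ∅.
  x = 2: f ≡ 0 at y ∈ {0}; g ≡ 0 at y ∈ {0}; common: {0}.
  x = 3: f ≡ 0 at y ∈ {1}; g ≡ 0 at y ∈ {4}; common: ∅.
  x = 4: f ≡ 0 at y ∈ {2}; g ≡ 0 at y ∈ {3}; common: ∅.
Collecting: common zeros = {(2, 0)}, so the count is 1.
Comparison with the Bézout bound: 1 ≤ 1 = deg(f)·deg(g), as expected for curves with no common component (the bound is attained).


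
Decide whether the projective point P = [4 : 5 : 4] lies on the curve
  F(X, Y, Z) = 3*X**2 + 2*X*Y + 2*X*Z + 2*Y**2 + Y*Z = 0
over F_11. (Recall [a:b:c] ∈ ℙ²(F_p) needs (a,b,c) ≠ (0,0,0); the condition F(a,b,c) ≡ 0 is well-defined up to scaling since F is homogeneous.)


F(4,5,4) ≡ 3 (mod 11); P is NOT on the curve.

Evaluate F(4, 5, 4) term-by-term (mod 11).
  3*X**2 ↦ 3·16·1·1 = 48
  2*X*Y ↦ 2·4·5·1 = 40
  2*X*Z ↦ 2·4·1·4 = 32
  2*Y**2 ↦ 2·1·25·1 = 50
  Y*Z ↦ 1·1·5·4 = 20
Sum: F(4, 5, 4) = (48) + (40) + (32) + (50) + (20) = 190.
Reducing mod 11: 190 ≡ 3 (mod 11).
Since F(a, b, c) ≡ 3 ≠ 0 (mod 11), P does NOT lie on the curve.


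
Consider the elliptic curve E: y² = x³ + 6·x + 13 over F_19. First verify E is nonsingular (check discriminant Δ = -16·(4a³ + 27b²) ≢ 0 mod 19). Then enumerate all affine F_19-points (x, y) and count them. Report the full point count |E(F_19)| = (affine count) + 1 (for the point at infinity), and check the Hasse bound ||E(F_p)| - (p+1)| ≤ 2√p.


Affine points = {(1, 1), (1, 18), (3, 1), (3, 18), (4, 5), (4, 14), (5, 4), (5, 15), (9, 6), (9, 13), (10, 3), (10, 16), (11, 2), (11, 17), (15, 1), (15, 18), (16, 5), (16, 14), (18, 5), (18, 14)}; affine count = 20; |E(F_19)| = 21.

Discriminant check: Δ ∝ 4a³ + 27b² = 4·6³ + 27·13² = 4·216 + 27·169 ≡ 12 (mod 19). Nonzero ⇒ E is nonsingular.
For each x ∈ F_19, compute rhs = x³ + 6·x + 13 mod 19, then count y ∈ F_19 with y² ≡ rhs.
  x = 0: rhs = 13, matching y values: none (0 points).
  x = 1: rhs = 1, matching y values: 1, 18 (2 points).
  x = 2: rhs = 14, matching y values: none (0 points).
  x = 3: rhs = 1, matching y values: 1, 18 (2 points).
  x = 4: rhs = 6, matching y values: 5, 14 (2 points).
  x = 5: rhs = 16, matching y values: 4, 15 (2 points).
  x = 6: rhs = 18, matching y values: none (0 points).
  x = 7: rhs = 18, matching y values: none (0 points).
  x = 8: rhs = 3, matching y values: none (0 points).
  x = 9: rhs = 17, matching y values: 6, 13 (2 points).
  x = 10: rhs = 9, matching y values: 3, 16 (2 points).
  x = 11: rhs = 4, matching y values: 2, 17 (2 points).
  x = 12: rhs = 8, matching y values: none (0 points).
  x = 13: rhs = 8, matching y values: none (0 points).
  x = 14: rhs = 10, matching y values: none (0 points).
  x = 15: rhs = 1, matching y values: 1, 18 (2 points).
  x = 16: rhs = 6, matching y values: 5, 14 (2 points).
  x = 17: rhs = 12, matching y values: none (0 points).
  x = 18: rhs = 6, matching y values: 5, 14 (2 points).
Total affine count: 20.
Full point count |E(F_19)| = 20 + 1 = 21.
Hasse bound: |21 − (19+1)| = |1| = 1 ≤ 2√19 ≈ 8.7178 ✓.


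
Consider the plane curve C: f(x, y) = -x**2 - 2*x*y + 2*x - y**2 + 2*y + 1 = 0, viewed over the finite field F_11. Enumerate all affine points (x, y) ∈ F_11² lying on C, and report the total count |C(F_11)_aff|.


Affine F_11-points: ∅; count = 0.

For each of the 121 pairs (x, y) ∈ F_11², evaluate f(x, y) mod 11. Record the zeros.
  x = 0: [0↦1, 1↦2, 2↦1, 3↦9, 4↦4, 5↦8, 6↦10, 7↦10, 8↦8, 9↦4, 10↦9]  zeros at y ∈ ∅
  x = 1: [0↦2, 1↦1, 2↦9, 3↦4, 4↦8, 5↦10, 6↦10, 7↦8, 8↦4, 9↦9, 10↦1]  zeros at y ∈ ∅
  x = 2: [0↦1, 1↦9, 2↦4, 3↦8, 4↦10, 5↦10, 6↦8, 7↦4, 8↦9, 9↦1, 10↦2]  zeros at y ∈ ∅
  x = 3: [0↦9, 1↦4, 2↦8, 3↦10, 4↦10, 5↦8, 6↦4, 7↦9, 8↦1, 9↦2, 10↦1]  zeros at y ∈ ∅
  x = 4: [0↦4, 1↦8, 2↦10, 3↦10, 4↦8, 5↦4, 6↦9, 7↦1, 8↦2, 9↦1, 10↦9]  zeros at y ∈ ∅
  x = 5: [0↦8, 1↦10, 2↦10, 3↦8, 4↦4, 5↦9, 6↦1, 7↦2, 8↦1, 9↦9, 10↦4]  zeros at y ∈ ∅
  x = 6: [0↦10, 1↦10, 2↦8, 3↦4, 4↦9, 5↦1, 6↦2, 7↦1, 8↦9, 9↦4, 10↦8]  zeros at y ∈ ∅
  x = 7: [0↦10, 1↦8, 2↦4, 3↦9, 4↦1, 5↦2, 6↦1, 7↦9, 8↦4, 9↦8, 10↦10]  zeros at y ∈ ∅
  x = 8: [0↦8, 1↦4, 2↦9, 3↦1, 4↦2, 5↦1, 6↦9, 7↦4, 8↦8, 9↦10, 10↦10]  zeros at y ∈ ∅
  x = 9: [0↦4, 1↦9, 2↦1, 3↦2, 4↦1, 5↦9, 6↦4, 7↦8, 8↦10, 9↦10, 10↦8]  zeros at y ∈ ∅
  x = 10: [0↦9, 1↦1, 2↦2, 3↦1, 4↦9, 5↦4, 6↦8, 7↦10, 8↦10, 9↦8, 10↦4]  zeros at y ∈ ∅
Collecting zeros: affine points = ∅.
Total count |C(F_11)_aff| = 0.


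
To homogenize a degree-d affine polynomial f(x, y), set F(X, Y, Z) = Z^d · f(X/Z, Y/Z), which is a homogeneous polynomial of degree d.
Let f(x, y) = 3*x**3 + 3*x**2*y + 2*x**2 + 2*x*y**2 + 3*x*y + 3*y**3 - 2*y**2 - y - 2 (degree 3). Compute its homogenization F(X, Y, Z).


F(X, Y, Z) = 3*X**3 + 3*X**2*Y + 2*X**2*Z + 2*X*Y**2 + 3*X*Y*Z + 3*Y**3 - 2*Y**2*Z - Y*Z**2 - 2*Z**3

deg(f) = 3.
Substitute x = X/Z, y = Y/Z into f, then multiply by Z^3.
  monomial 3·x^3·y^0 ↦ 3·X^3·Y^0·Z^0.
  monomial 3·x^2·y^1 ↦ 3·X^2·Y^1·Z^0.
  monomial 2·x^2·y^0 ↦ 2·X^2·Y^0·Z^1.
  monomial 2·x^1·y^2 ↦ 2·X^1·Y^2·Z^0.
  monomial 3·x^1·y^1 ↦ 3·X^1·Y^1·Z^1.
  monomial 3·x^0·y^3 ↦ 3·X^0·Y^3·Z^0.
  monomial -2·x^0·y^2 ↦ -2·X^0·Y^2·Z^1.
  monomial -1·x^0·y^1 ↦ -1·X^0·Y^1·Z^2.
  monomial -2·x^0·y^0 ↦ -2·X^0·Y^0·Z^3.
Collecting: F(X, Y, Z) = 3*X**3 + 3*X**2*Y + 2*X**2*Z + 2*X*Y**2 + 3*X*Y*Z + 3*Y**3 - 2*Y**2*Z - Y*Z**2 - 2*Z**3.


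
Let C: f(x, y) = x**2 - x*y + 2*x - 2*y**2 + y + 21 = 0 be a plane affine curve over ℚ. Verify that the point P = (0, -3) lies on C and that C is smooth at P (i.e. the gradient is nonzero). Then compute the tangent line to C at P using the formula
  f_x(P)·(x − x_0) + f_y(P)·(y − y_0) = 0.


Tangent line at P: 5*x + 13*y + 39 = 0.

Step 1: f(0, -3) = 0, so P lies on C.
Step 2: partial derivatives
  f_x(x, y) = 2*x - y + 2, f_y(x, y) = -x - 4*y + 1.
  f_x(P) = 5, f_y(P) = 13 (gradient nonzero, so P is smooth).
Step 3: tangent line at P: 5·(x − 0) + 13·(y − -3) = 0.
Expanding: 5*x + 13*y + 39 = 0.


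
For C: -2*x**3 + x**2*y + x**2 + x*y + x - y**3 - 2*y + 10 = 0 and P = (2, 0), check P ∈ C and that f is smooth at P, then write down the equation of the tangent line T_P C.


Tangent line at P: -19*x + 4*y + 38 = 0.

Step 1: f(2, 0) = 0, so P lies on C.
Step 2: partial derivatives
  f_x(x, y) = -6*x**2 + 2*x*y + 2*x + y + 1, f_y(x, y) = x**2 + x - 3*y**2 - 2.
  f_x(P) = -19, f_y(P) = 4 (gradient nonzero, so P is smooth).
Step 3: tangent line at P: -19·(x − 2) + 4·(y − 0) = 0.
Expanding: -19*x + 4*y + 38 = 0.


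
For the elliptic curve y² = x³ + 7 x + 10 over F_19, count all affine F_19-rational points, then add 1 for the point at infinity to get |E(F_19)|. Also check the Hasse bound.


Affine points = {(3, 1), (3, 18), (4, 8), (4, 11), (9, 2), (9, 17), (10, 4), (10, 15), (12, 6), (12, 13), (16, 0), (17, 8), (17, 11)}; affine count = 13; |E(F_19)| = 14.

Discriminant check: Δ ∝ 4a³ + 27b² = 4·7³ + 27·10² = 4·343 + 27·100 ≡ 6 (mod 19). Nonzero ⇒ E is nonsingular.
For each x ∈ F_19, compute rhs = x³ + 7·x + 10 mod 19, then count y ∈ F_19 with y² ≡ rhs.
  x = 0: rhs = 10, matching y values: none (0 points).
  x = 1: rhs = 18, matching y values: none (0 points).
  x = 2: rhs = 13, matching y values: none (0 points).
  x = 3: rhs = 1, matching y values: 1, 18 (2 points).
  x = 4: rhs = 7, matching y values: 8, 11 (2 points).
  x = 5: rhs = 18, matching y values: none (0 points).
  x = 6: rhs = 2, matching y values: none (0 points).
  x = 7: rhs = 3, matching y values: none (0 points).
  x = 8: rhs = 8, matching y values: none (0 points).
  x = 9: rhs = 4, matching y values: 2, 17 (2 points).
  x = 10: rhs = 16, matching y values: 4, 15 (2 points).
  x = 11: rhs = 12, matching y values: none (0 points).
  x = 12: rhs = 17, matching y values: 6, 13 (2 points).
  x = 13: rhs = 18, matching y values: none (0 points).
  x = 14: rhs = 2, matching y values: none (0 points).
  x = 15: rhs = 13, matching y values: none (0 points).
  x = 16: rhs = 0, matching y values: 0 (1 points).
  x = 17: rhs = 7, matching y values: 8, 11 (2 points).
  x = 18: rhs = 2, matching y values: none (0 points).
Total affine count: 13.
Full point count |E(F_19)| = 13 + 1 = 14.
Hasse bound: |14 − (19+1)| = |-6| = 6 ≤ 2√19 ≈ 8.7178 ✓.


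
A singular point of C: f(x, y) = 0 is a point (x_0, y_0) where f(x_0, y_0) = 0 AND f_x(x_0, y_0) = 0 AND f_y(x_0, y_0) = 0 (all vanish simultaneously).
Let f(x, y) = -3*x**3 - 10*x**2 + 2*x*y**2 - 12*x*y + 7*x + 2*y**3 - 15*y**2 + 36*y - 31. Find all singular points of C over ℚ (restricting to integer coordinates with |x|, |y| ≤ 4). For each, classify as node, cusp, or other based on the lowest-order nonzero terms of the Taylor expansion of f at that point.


Singular points: {(-1, 3)}; classification: node.

Compute partial derivatives:
  f_x = -9*x**2 - 20*x + 2*y**2 - 12*y + 7.
  f_y = 4*x*y - 12*x + 6*y**2 - 30*y + 36.
Scan x_0 ∈ {−4, ..., 4}. For each x_0, f_y(x_0, y) is a polynomial in y; find its integer roots y ∈ {−4, ..., 4}, then test f_x and f at those candidates.
  x = -4: f_y(-4, y) = 6*y**2 - 46*y + 84; vanishes at y ∈ {3}. (-4, 3): f_x = -75 ≠ 0.
  x = -3: f_y(-3, y) = 6*y**2 - 42*y + 72; vanishes at y ∈ {3, 4}. (-3, 3): f_x = -32 ≠ 0; (-3, 4): f_x = -30 ≠ 0.
  x = -2: f_y(-2, y) = 6*y**2 - 38*y + 60; vanishes at y ∈ {3}. (-2, 3): f_x = -7 ≠ 0.
  x = -1: f_y(-1, y) = 6*y**2 - 34*y + 48; vanishes at y ∈ {3}. (-1, 3): f_x = 0, f = 0 — SINGULAR.
  x = 0: f_y(0, y) = 6*y**2 - 30*y + 36; vanishes at y ∈ {2, 3}. (0, 2): f_x = -9 ≠ 0; (0, 3): f_x = -11 ≠ 0.
  x = 1: f_y(1, y) = 6*y**2 - 26*y + 24; vanishes at y ∈ {3}. (1, 3): f_x = -40 ≠ 0.
  x = 2: f_y(2, y) = 6*y**2 - 22*y + 12; vanishes at y ∈ {3}. (2, 3): f_x = -87 ≠ 0.
  x = 3: f_y(3, y) = 6*y**2 - 18*y; vanishes at y ∈ {0, 3}. (3, 0): f_x = -134 ≠ 0; (3, 3): f_x = -152 ≠ 0.
  x = 4: f_y(4, y) = 6*y**2 - 14*y - 12; vanishes at y ∈ {3}. (4, 3): f_x = -235 ≠ 0.
Only singular point on the grid: (-1, 3).
Classify: substitute x = -1 + u, y = 3 + v and expand: f = -3*u**3 - u**2 + 2*u*v**2 + 2*v**3 + v**2.
No constant or linear terms (consistent with a singular point). Quadratic part: -u**2 + v**2. Cubic part: -3*u**3 + 2*u*v**2 + 2*v**3.
The quadratic part v**2 - u**2 = (v − u)(v + u) splits into two distinct linear factors, so there are two distinct tangent lines y − 3 = ±(x − -1) — this is a node (ordinary double point).
Classification: node.


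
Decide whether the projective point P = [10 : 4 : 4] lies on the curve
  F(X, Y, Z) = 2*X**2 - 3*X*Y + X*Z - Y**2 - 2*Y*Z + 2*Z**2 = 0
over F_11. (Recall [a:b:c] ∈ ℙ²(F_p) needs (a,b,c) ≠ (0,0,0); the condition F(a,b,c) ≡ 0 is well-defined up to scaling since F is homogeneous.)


F(10,4,4) ≡ 5 (mod 11); P is NOT on the curve.

Evaluate F(10, 4, 4) term-by-term (mod 11).
  2*X**2 ↦ 2·100·1·1 = 200
  -3*X*Y ↦ -3·10·4·1 = -120
  X*Z ↦ 1·10·1·4 = 40
  -Y**2 ↦ -1·1·16·1 = -16
  -2*Y*Z ↦ -2·1·4·4 = -32
  2*Z**2 ↦ 2·1·1·16 = 32
Sum: F(10, 4, 4) = (200) + (-120) + (40) + (-16) + (-32) + (32) = 104.
Reducing mod 11: 104 ≡ 5 (mod 11).
Since F(a, b, c) ≡ 5 ≠ 0 (mod 11), P does NOT lie on the curve.


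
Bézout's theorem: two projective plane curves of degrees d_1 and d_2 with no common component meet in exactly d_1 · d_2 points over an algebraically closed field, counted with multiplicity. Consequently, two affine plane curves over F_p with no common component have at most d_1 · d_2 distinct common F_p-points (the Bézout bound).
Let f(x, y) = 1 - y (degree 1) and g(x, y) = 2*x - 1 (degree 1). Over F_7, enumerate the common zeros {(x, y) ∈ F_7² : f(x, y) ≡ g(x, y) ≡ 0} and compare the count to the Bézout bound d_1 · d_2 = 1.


Common zeros: {(4, 1)}; count = 1; Bézout bound = 1.

deg(f) = 1, deg(g) = 1, so Bézout bound = 1.
Scan x ∈ F_7. For each x, list the y ∈ F_7 with f(x, y) ≡ 0 and those with g(x, y) ≡ 0 (mod 7); the common zeros in that column are the intersection.
  x = 0: f ≡ 0 at y ∈ {1}; g ≡ 0 at y ∈ ∅; common: ∅.
  x = 1: f ≡ 0 at y ∈ {1}; g ≡ 0 at y ∈ ∅; common: ∅.
  x = 2: f ≡ 0 at y ∈ {1}; g ≡ 0 at y ∈ ∅; common: ∅.
  x = 3: f ≡ 0 at y ∈ {1}; g ≡ 0 at y ∈ ∅; common: ∅.
  x = 4: f ≡ 0 at y ∈ {1}; g ≡ 0 at y ∈ {0, 1, 2, 3, 4, 5, 6}; common: {1}.
  x = 5: f ≡ 0 at y ∈ {1}; g ≡ 0 at y ∈ ∅; common: ∅.
  x = 6: f ≡ 0 at y ∈ {1}; g ≡ 0 at y ∈ ∅; common: ∅.
Collecting: common zeros = {(4, 1)}, so the count is 1.
Comparison with the Bézout bound: 1 ≤ 1 = deg(f)·deg(g), as expected for curves with no common component (the bound is attained).


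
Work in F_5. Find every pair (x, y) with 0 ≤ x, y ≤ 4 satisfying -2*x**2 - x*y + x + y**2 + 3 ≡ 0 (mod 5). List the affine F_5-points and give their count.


Affine F_5-points: {(2, 3), (2, 4), (4, 0), (4, 4)}; count = 4.

For each of the 25 pairs (x, y) ∈ F_5², evaluate f(x, y) mod 5. Record the zeros.
  x = 0: [0↦3, 1↦4, 2↦2, 3↦2, 4↦4]  zeros at y ∈ ∅
  x = 1: [0↦2, 1↦2, 2↦4, 3↦3, 4↦4]  zeros at y ∈ ∅
  x = 2: [0↦2, 1↦1, 2↦2, 3↦0, 4↦0]  zeros at y ∈ {3, 4}
  x = 3: [0↦3, 1↦1, 2↦1, 3↦3, 4↦2]  zeros at y ∈ ∅
  x = 4: [0↦0, 1↦2, 2↦1, 3↦2, 4↦0]  zeros at y ∈ {0, 4}
Collecting zeros: affine points = {(2, 3), (2, 4), (4, 0), (4, 4)}.
Total count |C(F_5)_aff| = 4.


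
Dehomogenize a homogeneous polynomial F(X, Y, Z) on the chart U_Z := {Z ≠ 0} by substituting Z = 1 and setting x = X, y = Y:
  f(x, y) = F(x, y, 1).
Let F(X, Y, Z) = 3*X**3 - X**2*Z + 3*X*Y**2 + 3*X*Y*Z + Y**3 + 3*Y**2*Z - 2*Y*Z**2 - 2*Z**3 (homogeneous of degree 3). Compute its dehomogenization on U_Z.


f(x, y) = 3*x**3 - x**2 + 3*x*y**2 + 3*x*y + y**3 + 3*y**2 - 2*y - 2

On U_Z we set Z = 1. Each monomial c·X^i·Y^j·Z^k in F becomes c·x^i·y^j·1^k = c·x^i·y^j.
Substituting Z = 1: F(X, Y, 1) = 3*x**3 - x**2 + 3*x*y**2 + 3*x*y + y**3 + 3*y**2 - 2*y - 2.
Note: deg(f) ≤ deg(F) = 3; strict inequality happens when F is divisible by Z (lost terms).


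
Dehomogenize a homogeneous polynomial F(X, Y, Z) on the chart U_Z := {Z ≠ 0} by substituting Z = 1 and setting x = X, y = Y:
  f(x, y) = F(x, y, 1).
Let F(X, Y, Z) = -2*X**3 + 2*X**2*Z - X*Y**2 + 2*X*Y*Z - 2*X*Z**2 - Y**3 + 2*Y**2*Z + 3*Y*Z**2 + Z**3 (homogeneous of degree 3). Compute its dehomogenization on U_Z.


f(x, y) = -2*x**3 + 2*x**2 - x*y**2 + 2*x*y - 2*x - y**3 + 2*y**2 + 3*y + 1

On U_Z we set Z = 1. Each monomial c·X^i·Y^j·Z^k in F becomes c·x^i·y^j·1^k = c·x^i·y^j.
Substituting Z = 1: F(X, Y, 1) = -2*x**3 + 2*x**2 - x*y**2 + 2*x*y - 2*x - y**3 + 2*y**2 + 3*y + 1.
Note: deg(f) ≤ deg(F) = 3; strict inequality happens when F is divisible by Z (lost terms).


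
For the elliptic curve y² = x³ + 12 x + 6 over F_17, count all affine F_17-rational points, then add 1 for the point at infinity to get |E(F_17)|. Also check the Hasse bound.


Affine points = {(1, 6), (1, 11), (2, 2), (2, 15), (3, 1), (3, 16), (4, 4), (4, 13), (5, 2), (5, 15), (7, 5), (7, 12), (8, 6), (8, 11), (10, 2), (10, 15), (12, 5), (12, 12), (13, 8), (13, 9), (15, 5), (15, 12)}; affine count = 22; |E(F_17)| = 23.

Discriminant check: Δ ∝ 4a³ + 27b² = 4·12³ + 27·6² = 4·1728 + 27·36 ≡ 13 (mod 17). Nonzero ⇒ E is nonsingular.
For each x ∈ F_17, compute rhs = x³ + 12·x + 6 mod 17, then count y ∈ F_17 with y² ≡ rhs.
  x = 0: rhs = 6, matching y values: none (0 points).
  x = 1: rhs = 2, matching y values: 6, 11 (2 points).
  x = 2: rhs = 4, matching y values: 2, 15 (2 points).
  x = 3: rhs = 1, matching y values: 1, 16 (2 points).
  x = 4: rhs = 16, matching y values: 4, 13 (2 points).
  x = 5: rhs = 4, matching y values: 2, 15 (2 points).
  x = 6: rhs = 5, matching y values: none (0 points).
  x = 7: rhs = 8, matching y values: 5, 12 (2 points).
  x = 8: rhs = 2, matching y values: 6, 11 (2 points).
  x = 9: rhs = 10, matching y values: none (0 points).
  x = 10: rhs = 4, matching y values: 2, 15 (2 points).
  x = 11: rhs = 7, matching y values: none (0 points).
  x = 12: rhs = 8, matching y values: 5, 12 (2 points).
  x = 13: rhs = 13, matching y values: 8, 9 (2 points).
  x = 14: rhs = 11, matching y values: none (0 points).
  x = 15: rhs = 8, matching y values: 5, 12 (2 points).
  x = 16: rhs = 10, matching y values: none (0 points).
Total affine count: 22.
Full point count |E(F_17)| = 22 + 1 = 23.
Hasse bound: |23 − (17+1)| = |5| = 5 ≤ 2√17 ≈ 8.2462 ✓.


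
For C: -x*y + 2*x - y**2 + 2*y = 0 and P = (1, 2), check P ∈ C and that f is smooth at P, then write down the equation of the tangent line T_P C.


Tangent line at P: 6 - 3*y = 0.

Step 1: f(1, 2) = 0, so P lies on C.
Step 2: partial derivatives
  f_x(x, y) = 2 - y, f_y(x, y) = -x - 2*y + 2.
  f_x(P) = 0, f_y(P) = -3 (gradient nonzero, so P is smooth).
Step 3: tangent line at P: 0·(x − 1) + -3·(y − 2) = 0.
Expanding: 6 - 3*y = 0.


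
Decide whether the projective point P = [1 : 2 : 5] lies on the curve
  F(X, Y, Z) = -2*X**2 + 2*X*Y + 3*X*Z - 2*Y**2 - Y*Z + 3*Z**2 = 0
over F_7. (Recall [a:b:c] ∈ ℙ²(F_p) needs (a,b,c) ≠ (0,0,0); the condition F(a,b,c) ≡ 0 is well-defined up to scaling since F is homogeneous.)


F(1,2,5) ≡ 4 (mod 7); P is NOT on the curve.

Evaluate F(1, 2, 5) term-by-term (mod 7).
  -2*X**2 ↦ -2·1·1·1 = -2
  2*X*Y ↦ 2·1·2·1 = 4
  3*X*Z ↦ 3·1·1·5 = 15
  -2*Y**2 ↦ -2·1·4·1 = -8
  -Y*Z ↦ -1·1·2·5 = -10
  3*Z**2 ↦ 3·1·1·25 = 75
Sum: F(1, 2, 5) = (-2) + (4) + (15) + (-8) + (-10) + (75) = 74.
Reducing mod 7: 74 ≡ 4 (mod 7).
Since F(a, b, c) ≡ 4 ≠ 0 (mod 7), P does NOT lie on the curve.


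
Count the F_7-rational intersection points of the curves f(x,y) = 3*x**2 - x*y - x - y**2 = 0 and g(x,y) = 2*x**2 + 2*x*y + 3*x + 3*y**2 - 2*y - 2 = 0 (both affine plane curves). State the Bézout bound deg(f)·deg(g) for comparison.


Common zeros: {(5, 0), (5, 2)}; count = 2; Bézout bound = 4.

deg(f) = 2, deg(g) = 2, so Bézout bound = 4.
Scan x ∈ F_7. For each x, list the y ∈ F_7 with f(x, y) ≡ 0 and those with g(x, y) ≡ 0 (mod 7); the common zeros in that column are the intersection.
  x = 0: f ≡ 0 at y ∈ {0}; g ≡ 0 at y ∈ {5}; common: ∅.
  x = 1: f ≡ 0 at y ∈ {1, 5}; g ≡ 0 at y ∈ ∅; common: ∅.
  x = 2: f ≡ 0 at y ∈ {1, 4}; g ≡ 0 at y ∈ {2}; common: ∅.
  x = 3: f ≡ 0 at y ∈ {2}; g ≡ 0 at y ∈ ∅; common: ∅.
  x = 4: f ≡ 0 at y ∈ ∅; g ≡ 0 at y ∈ {0, 5}; common: ∅.
  x = 5: f ≡ 0 at y ∈ {0, 2}; g ≡ 0 at y ∈ {0, 2}; common: {0, 2}.
  x = 6: f ≡ 0 at y ∈ ∅; g ≡ 0 at y ∈ ∅; common: ∅.
Collecting: common zeros = {(5, 0), (5, 2)}, so the count is 2.
Comparison with the Bézout bound: 2 ≤ 4 = deg(f)·deg(g), as expected for curves with no common component (the affine F_7-count falls short of the bound because intersections may lie at infinity, over extension fields, or carry multiplicity).


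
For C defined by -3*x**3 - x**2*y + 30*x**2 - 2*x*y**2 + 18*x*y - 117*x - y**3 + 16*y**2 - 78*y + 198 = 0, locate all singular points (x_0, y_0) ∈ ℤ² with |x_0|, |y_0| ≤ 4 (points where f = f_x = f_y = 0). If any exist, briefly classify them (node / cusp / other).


Singular points: {(3, 3)}; classification: cusp.

Compute partial derivatives:
  f_x = -9*x**2 - 2*x*y + 60*x - 2*y**2 + 18*y - 117.
  f_y = -x**2 - 4*x*y + 18*x - 3*y**2 + 32*y - 78.
Scan x_0 ∈ {−4, ..., 4}. For each x_0, f_y(x_0, y) is a polynomial in y; find its integer roots y ∈ {−4, ..., 4}, then test f_x and f at those candidates.
  x = -4: f_y(-4, y) = -3*y**2 + 48*y - 166; no integer root y with |y| ≤ 4.
  x = -3: f_y(-3, y) = -3*y**2 + 44*y - 141; no integer root y with |y| ≤ 4.
  x = -2: f_y(-2, y) = -3*y**2 + 40*y - 118; no integer root y with |y| ≤ 4.
  x = -1: f_y(-1, y) = -3*y**2 + 36*y - 97; no integer root y with |y| ≤ 4.
  x = 0: f_y(0, y) = -3*y**2 + 32*y - 78; no integer root y with |y| ≤ 4.
  x = 1: f_y(1, y) = -3*y**2 + 28*y - 61; no integer root y with |y| ≤ 4.
  x = 2: f_y(2, y) = -3*y**2 + 24*y - 46; no integer root y with |y| ≤ 4.
  x = 3: f_y(3, y) = -3*y**2 + 20*y - 33; vanishes at y ∈ {3}. (3, 3): f_x = 0, f = 0 — SINGULAR.
  x = 4: f_y(4, y) = -3*y**2 + 16*y - 22; no integer root y with |y| ≤ 4.
Only singular point on the grid: (3, 3).
Classify: substitute x = 3 + u, y = 3 + v and expand: f = -3*u**3 - u**2*v - 2*u*v**2 - v**3 + v**2.
No constant or linear terms (consistent with a singular point). Quadratic part: v**2. Cubic part: -3*u**3 - u**2*v - 2*u*v**2 - v**3.
The quadratic part v**2 is a perfect square, so there is a single (double) tangent line v = 0, i.e. y = 3. Restricting the cubic part to that line (v = 0) leaves -3*u**3 ≠ 0, so f is not divisible by v and the branch is v² ≈ 3*u**3 to lowest order — this is a cusp.
Classification: cusp.


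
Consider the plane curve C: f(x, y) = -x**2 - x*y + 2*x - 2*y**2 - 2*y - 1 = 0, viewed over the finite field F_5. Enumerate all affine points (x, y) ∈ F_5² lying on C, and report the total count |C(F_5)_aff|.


Affine F_5-points: {(0, 1), (0, 3), (1, 0), (1, 1), (4, 3), (4, 4)}; count = 6.

For each of the 25 pairs (x, y) ∈ F_5², evaluate f(x, y) mod 5. Record the zeros.
  x = 0: [0↦4, 1↦0, 2↦2, 3↦0, 4↦4]  zeros at y ∈ {1, 3}
  x = 1: [0↦0, 1↦0, 2↦1, 3↦3, 4↦1]  zeros at y ∈ {0, 1}
  x = 2: [0↦4, 1↦3, 2↦3, 3↦4, 4↦1]  zeros at y ∈ ∅
  x = 3: [0↦1, 1↦4, 2↦3, 3↦3, 4↦4]  zeros at y ∈ ∅
  x = 4: [0↦1, 1↦3, 2↦1, 3↦0, 4↦0]  zeros at y ∈ {3, 4}
Collecting zeros: affine points = {(0, 1), (0, 3), (1, 0), (1, 1), (4, 3), (4, 4)}.
Total count |C(F_5)_aff| = 6.


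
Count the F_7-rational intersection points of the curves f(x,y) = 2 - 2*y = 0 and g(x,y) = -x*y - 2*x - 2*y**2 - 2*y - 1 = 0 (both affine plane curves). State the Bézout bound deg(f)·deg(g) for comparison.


Common zeros: {(3, 1)}; count = 1; Bézout bound = 2.

deg(f) = 1, deg(g) = 2, so Bézout bound = 2.
Scan x ∈ F_7. For each x, list the y ∈ F_7 with f(x, y) ≡ 0 and those with g(x, y) ≡ 0 (mod 7); the common zeros in that column are the intersection.
  x = 0: f ≡ 0 at y ∈ {1}; g ≡ 0 at y ∈ ∅; common: ∅.
  x = 1: f ≡ 0 at y ∈ {1}; g ≡ 0 at y ∈ ∅; common: ∅.
  x = 2: f ≡ 0 at y ∈ {1}; g ≡ 0 at y ∈ {2, 3}; common: ∅.
  x = 3: f ≡ 0 at y ∈ {1}; g ≡ 0 at y ∈ {0, 1}; common: {1}.
  x = 4: f ≡ 0 at y ∈ {1}; g ≡ 0 at y ∈ ∅; common: ∅.
  x = 5: f ≡ 0 at y ∈ {1}; g ≡ 0 at y ∈ ∅; common: ∅.
  x = 6: f ≡ 0 at y ∈ {1}; g ≡ 0 at y ∈ {4, 6}; common: ∅.
Collecting: common zeros = {(3, 1)}, so the count is 1.
Comparison with the Bézout bound: 1 ≤ 2 = deg(f)·deg(g), as expected for curves with no common component (the affine F_7-count falls short of the bound because intersections may lie at infinity, over extension fields, or carry multiplicity).


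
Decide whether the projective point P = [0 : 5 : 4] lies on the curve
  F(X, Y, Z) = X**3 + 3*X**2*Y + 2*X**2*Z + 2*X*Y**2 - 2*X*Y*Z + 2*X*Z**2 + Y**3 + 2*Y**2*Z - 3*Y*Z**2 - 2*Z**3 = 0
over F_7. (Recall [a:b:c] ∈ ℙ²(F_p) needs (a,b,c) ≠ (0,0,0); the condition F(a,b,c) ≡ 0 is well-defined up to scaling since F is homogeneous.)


F(0,5,4) ≡ 6 (mod 7); P is NOT on the curve.

Evaluate F(0, 5, 4) term-by-term (mod 7).
  X**3 ↦ 1·0·1·1 = 0
  3*X**2*Y ↦ 3·0·5·1 = 0
  2*X**2*Z ↦ 2·0·1·4 = 0
  2*X*Y**2 ↦ 2·0·25·1 = 0
  -2*X*Y*Z ↦ -2·0·5·4 = 0
  2*X*Z**2 ↦ 2·0·1·16 = 0
  Y**3 ↦ 1·1·125·1 = 125
  2*Y**2*Z ↦ 2·1·25·4 = 200
  -3*Y*Z**2 ↦ -3·1·5·16 = -240
  -2*Z**3 ↦ -2·1·1·64 = -128
Sum: F(0, 5, 4) = (0) + (0) + (0) + (0) + (0) + (0) + (125) + (200) + (-240) + (-128) = -43.
Reducing mod 7: -43 ≡ 6 (mod 7).
Since F(a, b, c) ≡ 6 ≠ 0 (mod 7), P does NOT lie on the curve.


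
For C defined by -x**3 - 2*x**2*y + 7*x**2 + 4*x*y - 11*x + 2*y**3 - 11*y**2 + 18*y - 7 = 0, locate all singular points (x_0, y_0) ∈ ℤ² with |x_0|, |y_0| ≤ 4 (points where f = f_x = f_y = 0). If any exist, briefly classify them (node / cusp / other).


Singular points: {(1, 2)}; classification: cusp.

Compute partial derivatives:
  f_x = -3*x**2 - 4*x*y + 14*x + 4*y - 11.
  f_y = -2*x**2 + 4*x + 6*y**2 - 22*y + 18.
Scan x_0 ∈ {−4, ..., 4}. For each x_0, f_y(x_0, y) is a polynomial in y; find its integer roots y ∈ {−4, ..., 4}, then test f_x and f at those candidates.
  x = -4: f_y(-4, y) = 6*y**2 - 22*y - 30; no integer root y with |y| ≤ 4.
  x = -3: f_y(-3, y) = 6*y**2 - 22*y - 12; no integer root y with |y| ≤ 4.
  x = -2: f_y(-2, y) = 6*y**2 - 22*y + 2; no integer root y with |y| ≤ 4.
  x = -1: f_y(-1, y) = 6*y**2 - 22*y + 12; vanishes at y ∈ {3}. (-1, 3): f_x = -4 ≠ 0.
  x = 0: f_y(0, y) = 6*y**2 - 22*y + 18; no integer root y with |y| ≤ 4.
  x = 1: f_y(1, y) = 6*y**2 - 22*y + 20; vanishes at y ∈ {2}. (1, 2): f_x = 0, f = 0 — SINGULAR.
  x = 2: f_y(2, y) = 6*y**2 - 22*y + 18; no integer root y with |y| ≤ 4.
  x = 3: f_y(3, y) = 6*y**2 - 22*y + 12; vanishes at y ∈ {3}. (3, 3): f_x = -20 ≠ 0.
  x = 4: f_y(4, y) = 6*y**2 - 22*y + 2; no integer root y with |y| ≤ 4.
Only singular point on the grid: (1, 2).
Classify: substitute x = 1 + u, y = 2 + v and expand: f = -u**3 - 2*u**2*v + 2*v**3 + v**2.
No constant or linear terms (consistent with a singular point). Quadratic part: v**2. Cubic part: -u**3 - 2*u**2*v + 2*v**3.
The quadratic part v**2 is a perfect square, so there is a single (double) tangent line v = 0, i.e. y = 2. Restricting the cubic part to that line (v = 0) leaves -u**3 ≠ 0, so f is not divisible by v and the branch is v² ≈ u**3 to lowest order — this is a cusp.
Classification: cusp.


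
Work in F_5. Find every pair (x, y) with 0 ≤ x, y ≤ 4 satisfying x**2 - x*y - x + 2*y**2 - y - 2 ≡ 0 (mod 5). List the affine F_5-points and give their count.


Affine F_5-points: {(1, 3), (2, 0), (2, 4), (3, 3), (3, 4), (4, 0)}; count = 6.

For each of the 25 pairs (x, y) ∈ F_5², evaluate f(x, y) mod 5. Record the zeros.
  x = 0: [0↦3, 1↦4, 2↦4, 3↦3, 4↦1]  zeros at y ∈ ∅
  x = 1: [0↦3, 1↦3, 2↦2, 3↦0, 4↦2]  zeros at y ∈ {3}
  x = 2: [0↦0, 1↦4, 2↦2, 3↦4, 4↦0]  zeros at y ∈ {0, 4}
  x = 3: [0↦4, 1↦2, 2↦4, 3↦0, 4↦0]  zeros at y ∈ {3, 4}
  x = 4: [0↦0, 1↦2, 2↦3, 3↦3, 4↦2]  zeros at y ∈ {0}
Collecting zeros: affine points = {(1, 3), (2, 0), (2, 4), (3, 3), (3, 4), (4, 0)}.
Total count |C(F_5)_aff| = 6.


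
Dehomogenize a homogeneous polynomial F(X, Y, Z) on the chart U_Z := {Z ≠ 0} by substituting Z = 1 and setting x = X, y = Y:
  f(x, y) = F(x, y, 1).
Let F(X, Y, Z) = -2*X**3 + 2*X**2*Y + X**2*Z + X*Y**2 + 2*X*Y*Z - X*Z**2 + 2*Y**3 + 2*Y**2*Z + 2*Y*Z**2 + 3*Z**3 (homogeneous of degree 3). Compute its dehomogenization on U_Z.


f(x, y) = -2*x**3 + 2*x**2*y + x**2 + x*y**2 + 2*x*y - x + 2*y**3 + 2*y**2 + 2*y + 3

On U_Z we set Z = 1. Each monomial c·X^i·Y^j·Z^k in F becomes c·x^i·y^j·1^k = c·x^i·y^j.
Substituting Z = 1: F(X, Y, 1) = -2*x**3 + 2*x**2*y + x**2 + x*y**2 + 2*x*y - x + 2*y**3 + 2*y**2 + 2*y + 3.
Note: deg(f) ≤ deg(F) = 3; strict inequality happens when F is divisible by Z (lost terms).


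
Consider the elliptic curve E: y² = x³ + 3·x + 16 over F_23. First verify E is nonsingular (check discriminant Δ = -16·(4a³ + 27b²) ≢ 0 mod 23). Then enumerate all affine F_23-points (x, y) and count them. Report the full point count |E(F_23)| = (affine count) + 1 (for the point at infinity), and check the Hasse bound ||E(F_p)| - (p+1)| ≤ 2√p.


Affine points = {(0, 4), (0, 19), (3, 11), (3, 12), (4, 0), (5, 8), (5, 15), (7, 9), (7, 14), (8, 0), (9, 6), (9, 17), (11, 0), (12, 3), (12, 20), (15, 3), (15, 20), (17, 9), (17, 14), (19, 3), (19, 20), (20, 7), (20, 16), (21, 5), (21, 18), (22, 9), (22, 14)}; affine count = 27; |E(F_23)| = 28.

Discriminant check: Δ ∝ 4a³ + 27b² = 4·3³ + 27·16² = 4·27 + 27·256 ≡ 5 (mod 23). Nonzero ⇒ E is nonsingular.
For each x ∈ F_23, compute rhs = x³ + 3·x + 16 mod 23, then count y ∈ F_23 with y² ≡ rhs.
  x = 0: rhs = 16, matching y values: 4, 19 (2 points).
  x = 1: rhs = 20, matching y values: none (0 points).
  x = 2: rhs = 7, matching y values: none (0 points).
  x = 3: rhs = 6, matching y values: 11, 12 (2 points).
  x = 4: rhs = 0, matching y values: 0 (1 points).
  x = 5: rhs = 18, matching y values: 8, 15 (2 points).
  x = 6: rhs = 20, matching y values: none (0 points).
  x = 7: rhs = 12, matching y values: 9, 14 (2 points).
  x = 8: rhs = 0, matching y values: 0 (1 points).
  x = 9: rhs = 13, matching y values: 6, 17 (2 points).
  x = 10: rhs = 11, matching y values: none (0 points).
  x = 11: rhs = 0, matching y values: 0 (1 points).
  x = 12: rhs = 9, matching y values: 3, 20 (2 points).
  x = 13: rhs = 21, matching y values: none (0 points).
  x = 14: rhs = 19, matching y values: none (0 points).
  x = 15: rhs = 9, matching y values: 3, 20 (2 points).
  x = 16: rhs = 20, matching y values: none (0 points).
  x = 17: rhs = 12, matching y values: 9, 14 (2 points).
  x = 18: rhs = 14, matching y values: none (0 points).
  x = 19: rhs = 9, matching y values: 3, 20 (2 points).
  x = 20: rhs = 3, matching y values: 7, 16 (2 points).
  x = 21: rhs = 2, matching y values: 5, 18 (2 points).
  x = 22: rhs = 12, matching y values: 9, 14 (2 points).
Total affine count: 27.
Full point count |E(F_23)| = 27 + 1 = 28.
Hasse bound: |28 − (23+1)| = |4| = 4 ≤ 2√23 ≈ 9.5917 ✓.


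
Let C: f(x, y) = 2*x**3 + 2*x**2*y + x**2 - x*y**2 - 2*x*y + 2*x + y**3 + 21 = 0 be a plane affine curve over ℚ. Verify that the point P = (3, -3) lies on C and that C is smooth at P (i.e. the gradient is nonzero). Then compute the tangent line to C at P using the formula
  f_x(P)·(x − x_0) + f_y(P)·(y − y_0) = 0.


Tangent line at P: 23*x + 57*y + 102 = 0.

Step 1: f(3, -3) = 0, so P lies on C.
Step 2: partial derivatives
  f_x(x, y) = 6*x**2 + 4*x*y + 2*x - y**2 - 2*y + 2, f_y(x, y) = 2*x**2 - 2*x*y - 2*x + 3*y**2.
  f_x(P) = 23, f_y(P) = 57 (gradient nonzero, so P is smooth).
Step 3: tangent line at P: 23·(x − 3) + 57·(y − -3) = 0.
Expanding: 23*x + 57*y + 102 = 0.


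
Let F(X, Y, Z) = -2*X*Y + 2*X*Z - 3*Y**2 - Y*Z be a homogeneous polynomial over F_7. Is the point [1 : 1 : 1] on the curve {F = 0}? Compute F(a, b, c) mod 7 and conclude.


F(1,1,1) ≡ 3 (mod 7); P is NOT on the curve.

Evaluate F(1, 1, 1) term-by-term (mod 7).
  -2*X*Y ↦ -2·1·1·1 = -2
  2*X*Z ↦ 2·1·1·1 = 2
  -3*Y**2 ↦ -3·1·1·1 = -3
  -Y*Z ↦ -1·1·1·1 = -1
Sum: F(1, 1, 1) = (-2) + (2) + (-3) + (-1) = -4.
Reducing mod 7: -4 ≡ 3 (mod 7).
Since F(a, b, c) ≡ 3 ≠ 0 (mod 7), P does NOT lie on the curve.


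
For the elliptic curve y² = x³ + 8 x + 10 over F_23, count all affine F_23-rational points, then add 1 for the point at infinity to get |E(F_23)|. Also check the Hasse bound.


Affine points = {(7, 8), (7, 15), (9, 11), (9, 12), (10, 3), (10, 20), (11, 7), (11, 16), (15, 3), (15, 20), (16, 5), (16, 18), (18, 11), (18, 12), (19, 11), (19, 12), (21, 3), (21, 20), (22, 1), (22, 22)}; affine count = 20; |E(F_23)| = 21.

Discriminant check: Δ ∝ 4a³ + 27b² = 4·8³ + 27·10² = 4·512 + 27·100 ≡ 10 (mod 23). Nonzero ⇒ E is nonsingular.
For each x ∈ F_23, compute rhs = x³ + 8·x + 10 mod 23, then count y ∈ F_23 with y² ≡ rhs.
  x = 0: rhs = 10, matching y values: none (0 points).
  x = 1: rhs = 19, matching y values: none (0 points).
  x = 2: rhs = 11, matching y values: none (0 points).
  x = 3: rhs = 15, matching y values: none (0 points).
  x = 4: rhs = 14, matching y values: none (0 points).
  x = 5: rhs = 14, matching y values: none (0 points).
  x = 6: rhs = 21, matching y values: none (0 points).
  x = 7: rhs = 18, matching y values: 8, 15 (2 points).
  x = 8: rhs = 11, matching y values: none (0 points).
  x = 9: rhs = 6, matching y values: 11, 12 (2 points).
  x = 10: rhs = 9, matching y values: 3, 20 (2 points).
  x = 11: rhs = 3, matching y values: 7, 16 (2 points).
  x = 12: rhs = 17, matching y values: none (0 points).
  x = 13: rhs = 11, matching y values: none (0 points).
  x = 14: rhs = 14, matching y values: none (0 points).
  x = 15: rhs = 9, matching y values: 3, 20 (2 points).
  x = 16: rhs = 2, matching y values: 5, 18 (2 points).
  x = 17: rhs = 22, matching y values: none (0 points).
  x = 18: rhs = 6, matching y values: 11, 12 (2 points).
  x = 19: rhs = 6, matching y values: 11, 12 (2 points).
  x = 20: rhs = 5, matching y values: none (0 points).
  x = 21: rhs = 9, matching y values: 3, 20 (2 points).
  x = 22: rhs = 1, matching y values: 1, 22 (2 points).
Total affine count: 20.
Full point count |E(F_23)| = 20 + 1 = 21.
Hasse bound: |21 − (23+1)| = |-3| = 3 ≤ 2√23 ≈ 9.5917 ✓.


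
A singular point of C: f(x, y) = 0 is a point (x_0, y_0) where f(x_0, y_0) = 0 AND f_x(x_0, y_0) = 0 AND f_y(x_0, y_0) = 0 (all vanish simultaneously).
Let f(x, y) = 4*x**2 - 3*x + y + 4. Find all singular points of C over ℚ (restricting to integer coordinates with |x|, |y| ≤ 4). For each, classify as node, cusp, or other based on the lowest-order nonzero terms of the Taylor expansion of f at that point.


No singular points in the scanned grid; C is smooth there.

Compute partial derivatives:
  f_x = 8*x - 3.
  f_y = 1.
f_y = 1 is a nonzero constant, so f_y never vanishes: no point (x, y) can satisfy f = f_x = f_y = 0. In particular no (x, y) ∈ {−4, ..., 4}² is singular; the curve is smooth.


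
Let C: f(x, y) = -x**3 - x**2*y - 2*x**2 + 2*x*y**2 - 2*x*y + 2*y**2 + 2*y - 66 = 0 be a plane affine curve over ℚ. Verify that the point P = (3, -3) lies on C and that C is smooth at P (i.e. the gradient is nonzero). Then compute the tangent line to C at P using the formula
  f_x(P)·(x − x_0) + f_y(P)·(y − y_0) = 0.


Tangent line at P: 3*x - 61*y - 192 = 0.

Step 1: f(3, -3) = 0, so P lies on C.
Step 2: partial derivatives
  f_x(x, y) = -3*x**2 - 2*x*y - 4*x + 2*y**2 - 2*y, f_y(x, y) = -x**2 + 4*x*y - 2*x + 4*y + 2.
  f_x(P) = 3, f_y(P) = -61 (gradient nonzero, so P is smooth).
Step 3: tangent line at P: 3·(x − 3) + -61·(y − -3) = 0.
Expanding: 3*x - 61*y - 192 = 0.


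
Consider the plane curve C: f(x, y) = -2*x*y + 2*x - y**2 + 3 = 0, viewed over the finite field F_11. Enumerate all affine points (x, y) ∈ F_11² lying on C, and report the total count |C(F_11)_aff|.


Affine F_11-points: {(0, 5), (0, 6), (2, 9), (4, 0), (4, 3), (5, 2), (5, 10), (7, 4), (9, 7), (9, 8)}; count = 10.

For each of the 121 pairs (x, y) ∈ F_11², evaluate f(x, y) mod 11. Record the zeros.
  x = 0: [0↦3, 1↦2, 2↦10, 3↦5, 4↦9, 5↦0, 6↦0, 7↦9, 8↦5, 9↦10, 10↦2]  zeros at y ∈ {5, 6}
  x = 1: [0↦5, 1↦2, 2↦8, 3↦1, 4↦3, 5↦3, 6↦1, 7↦8, 8↦2, 9↦5, 10↦6]  zeros at y ∈ ∅
  x = 2: [0↦7, 1↦2, 2↦6, 3↦8, 4↦8, 5↦6, 6↦2, 7↦7, 8↦10, 9↦0, 10↦10]  zeros at y ∈ {9}
  x = 3: [0↦9, 1↦2, 2↦4, 3↦4, 4↦2, 5↦9, 6↦3, 7↦6, 8↦7, 9↦6, 10↦3]  zeros at y ∈ ∅
  x = 4: [0↦0, 1↦2, 2↦2, 3↦0, 4↦7, 5↦1, 6↦4, 7↦5, 8↦4, 9↦1, 10↦7]  zeros at y ∈ {0, 3}
  x = 5: [0↦2, 1↦2, 2↦0, 3↦7, 4↦1, 5↦4, 6↦5, 7↦4, 8↦1, 9↦7, 10↦0]  zeros at y ∈ {2, 10}
  x = 6: [0↦4, 1↦2, 2↦9, 3↦3, 4↦6, 5↦7, 6↦6, 7↦3, 8↦9, 9↦2, 10↦4]  zeros at y ∈ ∅
  x = 7: [0↦6, 1↦2, 2↦7, 3↦10, 4↦0, 5↦10, 6↦7, 7↦2, 8↦6, 9↦8, 10↦8]  zeros at y ∈ {4}
  x = 8: [0↦8, 1↦2, 2↦5, 3↦6, 4↦5, 5↦2, 6↦8, 7↦1, 8↦3, 9↦3, 10↦1]  zeros at y ∈ ∅
  x = 9: [0↦10, 1↦2, 2↦3, 3↦2, 4↦10, 5↦5, 6↦9, 7↦0, 8↦0, 9↦9, 10↦5]  zeros at y ∈ {7, 8}
  x = 10: [0↦1, 1↦2, 2↦1, 3↦9, 4↦4, 5↦8, 6↦10, 7↦10, 8↦8, 9↦4, 10↦9]  zeros at y ∈ ∅
Collecting zeros: affine points = {(0, 5), (0, 6), (2, 9), (4, 0), (4, 3), (5, 2), (5, 10), (7, 4), (9, 7), (9, 8)}.
Total count |C(F_11)_aff| = 10.


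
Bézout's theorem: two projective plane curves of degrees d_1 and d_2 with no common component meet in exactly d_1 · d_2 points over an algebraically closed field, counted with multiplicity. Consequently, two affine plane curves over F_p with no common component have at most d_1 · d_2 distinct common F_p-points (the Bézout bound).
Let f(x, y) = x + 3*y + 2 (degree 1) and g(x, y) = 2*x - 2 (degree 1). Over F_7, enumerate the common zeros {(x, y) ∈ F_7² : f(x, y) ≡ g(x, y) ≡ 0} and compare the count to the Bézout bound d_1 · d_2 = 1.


Common zeros: {(1, 6)}; count = 1; Bézout bound = 1.

deg(f) = 1, deg(g) = 1, so Bézout bound = 1.
Scan x ∈ F_7. For each x, list the y ∈ F_7 with f(x, y) ≡ 0 and those with g(x, y) ≡ 0 (mod 7); the common zeros in that column are the intersection.
  x = 0: f ≡ 0 at y ∈ {4}; g ≡ 0 at y ∈ ∅; common: ∅.
  x = 1: f ≡ 0 at y ∈ {6}; g ≡ 0 at y ∈ {0, 1, 2, 3, 4, 5, 6}; common: {6}.
  x = 2: f ≡ 0 at y ∈ {1}; g ≡ 0 at y ∈ ∅; common: ∅.
  x = 3: f ≡ 0 at y ∈ {3}; g ≡ 0 at y ∈ ∅; common: ∅.
  x = 4: f ≡ 0 at y ∈ {5}; g ≡ 0 at y ∈ ∅; common: ∅.
  x = 5: f ≡ 0 at y ∈ {0}; g ≡ 0 at y ∈ ∅; common: ∅.
  x = 6: f ≡ 0 at y ∈ {2}; g ≡ 0 at y ∈ ∅; common: ∅.
Collecting: common zeros = {(1, 6)}, so the count is 1.
Comparison with the Bézout bound: 1 ≤ 1 = deg(f)·deg(g), as expected for curves with no common component (the bound is attained).
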